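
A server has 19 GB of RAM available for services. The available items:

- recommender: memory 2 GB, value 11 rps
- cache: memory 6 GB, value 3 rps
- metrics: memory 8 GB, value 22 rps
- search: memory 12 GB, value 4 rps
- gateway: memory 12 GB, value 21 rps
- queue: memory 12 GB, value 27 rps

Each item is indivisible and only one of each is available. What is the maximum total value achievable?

38 rps

Check high-value combinations within 19 GB:
- recommender+queue: memory 2+12=14, value 11+27=38
- recommender+cache+metrics: memory 2+6+8=16, value 11+3+22=36
- recommender+metrics: memory 2+8=10, value 11+22=33
Best: 38 rps.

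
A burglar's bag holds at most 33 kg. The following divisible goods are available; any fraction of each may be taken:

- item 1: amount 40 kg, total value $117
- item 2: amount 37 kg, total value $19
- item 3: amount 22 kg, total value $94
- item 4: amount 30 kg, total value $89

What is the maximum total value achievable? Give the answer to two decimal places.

Take in order of value per unit:
- item 3 (94/22 per unit): all 22 → value 94, running total 94.00
- item 4 (89/30 per unit): 11 of 30 → value 11×89/30 = 32.6333, running total 126.63
Total 126.63.

126.63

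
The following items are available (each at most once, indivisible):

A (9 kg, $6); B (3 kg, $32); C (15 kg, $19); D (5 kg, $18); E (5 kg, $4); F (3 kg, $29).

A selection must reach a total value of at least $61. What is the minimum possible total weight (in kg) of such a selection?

Subsets with value ≥ 61, sorted by total weight:
- B+F: weight 6, value 61
- B+D+F: weight 11, value 79
- B+E+F: weight 11, value 65
- A+B+F: weight 15, value 67
Minimum weight: 6 kg.

6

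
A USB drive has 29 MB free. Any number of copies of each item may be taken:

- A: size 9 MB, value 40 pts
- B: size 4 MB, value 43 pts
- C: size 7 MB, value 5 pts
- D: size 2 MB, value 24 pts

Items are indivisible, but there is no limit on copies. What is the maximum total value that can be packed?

Best value-per-unit is D at 24/2, and filling with it alone uses size 14×2=28. No mix of the others beats 14×24 = 336.

336 pts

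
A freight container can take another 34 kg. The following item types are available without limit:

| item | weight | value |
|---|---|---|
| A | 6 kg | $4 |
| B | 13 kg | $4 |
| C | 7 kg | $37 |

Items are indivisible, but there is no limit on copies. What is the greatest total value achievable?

$152

Best value-per-unit is C at 37/7; filling with it alone gives 4×37 = 148.
Optimal mix: 1×A + 4×C → weight 34, value 152.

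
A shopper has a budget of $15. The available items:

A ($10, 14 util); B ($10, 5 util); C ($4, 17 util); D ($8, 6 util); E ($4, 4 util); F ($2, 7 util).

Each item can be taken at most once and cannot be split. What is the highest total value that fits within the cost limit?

31 util

Check high-value combinations within $15:
- A+C: cost 10+4=14, value 14+17=31
- C+D+F: cost 4+8+2=14, value 17+6+7=30
- C+E+F: cost 4+4+2=10, value 17+4+7=28
Best: 31 util.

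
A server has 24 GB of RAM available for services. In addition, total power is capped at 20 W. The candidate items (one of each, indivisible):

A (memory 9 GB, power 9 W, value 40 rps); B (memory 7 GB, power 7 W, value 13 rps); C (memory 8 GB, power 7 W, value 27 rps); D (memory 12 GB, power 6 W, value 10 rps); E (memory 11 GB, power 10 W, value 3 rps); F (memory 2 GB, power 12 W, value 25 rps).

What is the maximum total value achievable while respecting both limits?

67 rps

Feasible sets respecting both limits:
- A+C: memory 17, power 16, value 67
- A+B: memory 16, power 16, value 53
- C+F: memory 10, power 19, value 52
- A+D: memory 21, power 15, value 50
Best: 67 rps.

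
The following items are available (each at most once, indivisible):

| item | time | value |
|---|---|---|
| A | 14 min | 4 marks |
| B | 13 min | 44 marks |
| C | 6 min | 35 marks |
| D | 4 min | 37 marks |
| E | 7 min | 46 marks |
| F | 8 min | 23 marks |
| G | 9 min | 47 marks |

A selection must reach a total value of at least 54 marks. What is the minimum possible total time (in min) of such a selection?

Subsets with value ≥ 54, sorted by total time:
- C+D: time 10, value 72
- D+E: time 11, value 83
- D+F: time 12, value 60
- D+G: time 13, value 84
Minimum time: 10 min.

10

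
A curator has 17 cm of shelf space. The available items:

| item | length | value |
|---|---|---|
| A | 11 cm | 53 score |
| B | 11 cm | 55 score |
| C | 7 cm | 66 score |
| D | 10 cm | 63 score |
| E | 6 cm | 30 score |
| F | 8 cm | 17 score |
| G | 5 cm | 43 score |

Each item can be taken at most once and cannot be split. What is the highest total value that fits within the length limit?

129 score

This is a 0/1 knapsack; check combinations near the capacity.
- C+D: length 7+10=17, value 66+63=129
- C+G: length 7+5=12, value 66+43=109
- D+G: length 10+5=15, value 63+43=106
Best: 129 score.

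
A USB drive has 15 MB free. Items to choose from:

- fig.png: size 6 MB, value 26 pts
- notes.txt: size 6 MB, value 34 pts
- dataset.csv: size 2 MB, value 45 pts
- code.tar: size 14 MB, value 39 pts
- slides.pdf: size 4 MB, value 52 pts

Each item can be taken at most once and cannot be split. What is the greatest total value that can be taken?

Check high-value combinations within 15 MB:
- notes.txt+dataset.csv+slides.pdf: size 6+2+4=12, value 34+45+52=131
- fig.png+dataset.csv+slides.pdf: size 6+2+4=12, value 26+45+52=123
- fig.png+notes.txt+dataset.csv: size 6+6+2=14, value 26+34+45=105
- dataset.csv+slides.pdf: size 2+4=6, value 45+52=97
Best: 131 pts.

131 pts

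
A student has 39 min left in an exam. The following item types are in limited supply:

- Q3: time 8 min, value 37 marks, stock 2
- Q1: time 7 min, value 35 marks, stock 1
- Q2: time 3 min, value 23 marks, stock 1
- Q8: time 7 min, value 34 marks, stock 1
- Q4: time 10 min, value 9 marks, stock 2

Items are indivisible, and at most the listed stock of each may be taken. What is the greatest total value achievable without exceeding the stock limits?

Top feasible selections:
- 2×Q3 + 1×Q1 + 1×Q2 + 1×Q8: time 33, value 166
- 2×Q3 + 1×Q1 + 1×Q8: time 30, value 143
- 2×Q3 + 1×Q1 + 1×Q2 + 1×Q4: time 36, value 141
- 2×Q3 + 1×Q2 + 1×Q8 + 1×Q4: time 36, value 140
Best: 166 marks.

166 marks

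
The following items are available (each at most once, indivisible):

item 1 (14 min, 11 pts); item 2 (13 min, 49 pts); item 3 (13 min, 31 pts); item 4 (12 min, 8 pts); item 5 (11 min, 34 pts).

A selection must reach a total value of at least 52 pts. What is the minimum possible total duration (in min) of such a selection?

Subsets with value ≥ 52, sorted by total duration:
- item 2+item 5: duration 24, value 83
- item 3+item 5: duration 24, value 65
- item 2+item 4: duration 25, value 57
Minimum duration: 24 min.

24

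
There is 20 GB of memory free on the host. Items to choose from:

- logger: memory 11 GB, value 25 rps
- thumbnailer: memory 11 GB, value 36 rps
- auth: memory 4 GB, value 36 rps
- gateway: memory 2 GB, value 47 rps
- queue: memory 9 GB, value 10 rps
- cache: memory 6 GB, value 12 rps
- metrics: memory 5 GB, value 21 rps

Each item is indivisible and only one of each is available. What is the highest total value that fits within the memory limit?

119 rps

This is a 0/1 knapsack; check combinations near the capacity.
- thumbnailer+auth+gateway: memory 11+4+2=17, value 36+36+47=119
- auth+gateway+cache+metrics: memory 4+2+6+5=17, value 36+47+12+21=116
- auth+gateway+queue+metrics: memory 4+2+9+5=20, value 36+47+10+21=114
Best: 119 rps.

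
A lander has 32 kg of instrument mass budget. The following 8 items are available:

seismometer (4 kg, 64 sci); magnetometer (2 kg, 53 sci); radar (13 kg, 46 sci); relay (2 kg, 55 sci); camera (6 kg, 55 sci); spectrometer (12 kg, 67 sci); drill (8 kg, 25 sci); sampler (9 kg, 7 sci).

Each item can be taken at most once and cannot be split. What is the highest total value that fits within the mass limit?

294 sci

Check high-value combinations within 32 kg:
- seismometer+magnetometer+relay+camera+spectrometer: mass 4+2+2+6+12=26, value 64+53+55+55+67=294
- seismometer+magnetometer+radar+relay+camera: mass 4+2+13+2+6=27, value 64+53+46+55+55=273
- seismometer+relay+camera+spectrometer+drill: mass 4+2+6+12+8=32, value 64+55+55+67+25=266
- seismometer+magnetometer+relay+spectrometer+drill: mass 4+2+2+12+8=28, value 64+53+55+67+25=264
- seismometer+magnetometer+camera+spectrometer+drill: mass 4+2+6+12+8=32, value 64+53+55+67+25=264
Best: 294 sci.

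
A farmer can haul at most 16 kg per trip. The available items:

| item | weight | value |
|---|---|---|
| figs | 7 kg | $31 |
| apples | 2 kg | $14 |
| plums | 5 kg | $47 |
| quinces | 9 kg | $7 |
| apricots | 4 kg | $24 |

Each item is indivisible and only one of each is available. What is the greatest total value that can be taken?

This is a 0/1 knapsack; check combinations near the capacity.
- figs+plums+apricots: weight 7+5+4=16, value 31+47+24=102
- figs+apples+plums: weight 7+2+5=14, value 31+14+47=92
- apples+plums+apricots: weight 2+5+4=11, value 14+47+24=85
- figs+plums: weight 7+5=12, value 31+47=78
Best: $102.

$102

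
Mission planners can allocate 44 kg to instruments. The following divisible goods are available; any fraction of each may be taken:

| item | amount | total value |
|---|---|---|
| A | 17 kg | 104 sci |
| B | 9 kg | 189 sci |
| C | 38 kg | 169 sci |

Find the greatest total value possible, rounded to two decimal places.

373.05

Take in order of value per unit:
- B (189/9 per unit): all 9 → value 189, running total 189.00
- A (104/17 per unit): all 17 → value 104, running total 293.00
- C (169/38 per unit): 18 of 38 → value 18×169/38 = 80.0526, running total 373.05
Total 373.05.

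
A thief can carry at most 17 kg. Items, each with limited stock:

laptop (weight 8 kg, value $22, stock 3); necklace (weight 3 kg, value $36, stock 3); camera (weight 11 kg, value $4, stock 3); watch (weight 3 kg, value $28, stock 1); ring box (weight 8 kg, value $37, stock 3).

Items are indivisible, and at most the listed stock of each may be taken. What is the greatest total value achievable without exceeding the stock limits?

Top feasible selections:
- 3×necklace + 1×ring box: weight 17, value 145
- 2×necklace + 1×watch + 1×ring box: weight 17, value 137
Best: $145.

$145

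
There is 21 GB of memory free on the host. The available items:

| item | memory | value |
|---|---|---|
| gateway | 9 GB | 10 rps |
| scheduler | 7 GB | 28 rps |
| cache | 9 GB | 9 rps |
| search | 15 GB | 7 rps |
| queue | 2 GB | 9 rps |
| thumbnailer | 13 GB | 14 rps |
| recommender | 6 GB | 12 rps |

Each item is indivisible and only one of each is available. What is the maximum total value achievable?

49 rps

Check high-value combinations within 21 GB:
- scheduler+queue+recommender: memory 7+2+6=15, value 28+9+12=49
- gateway+scheduler+queue: memory 9+7+2=18, value 10+28+9=47
- scheduler+cache+queue: memory 7+9+2=18, value 28+9+9=46
Best: 49 rps.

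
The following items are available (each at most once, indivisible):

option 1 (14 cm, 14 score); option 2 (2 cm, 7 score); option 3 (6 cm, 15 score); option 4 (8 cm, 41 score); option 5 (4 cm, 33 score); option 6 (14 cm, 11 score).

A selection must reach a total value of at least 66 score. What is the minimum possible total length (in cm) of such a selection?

Subsets with value ≥ 66, sorted by total length:
- option 4+option 5: length 12, value 74
- option 2+option 4+option 5: length 14, value 81
- option 3+option 4+option 5: length 18, value 89
- option 2+option 3+option 4+option 5: length 20, value 96
Minimum length: 12 cm.

12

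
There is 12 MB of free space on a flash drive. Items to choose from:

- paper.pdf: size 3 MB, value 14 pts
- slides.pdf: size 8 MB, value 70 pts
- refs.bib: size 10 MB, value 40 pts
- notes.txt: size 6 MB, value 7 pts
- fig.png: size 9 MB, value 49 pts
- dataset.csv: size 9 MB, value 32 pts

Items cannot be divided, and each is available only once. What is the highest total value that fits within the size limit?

84 pts

This is a 0/1 knapsack; check combinations near the capacity.
- paper.pdf+slides.pdf: size 3+8=11, value 14+70=84
- slides.pdf: size 8, value 70
- paper.pdf+fig.png: size 3+9=12, value 14+49=63
- fig.png: size 9, value 49
- paper.pdf+dataset.csv: size 3+9=12, value 14+32=46
Best: 84 pts.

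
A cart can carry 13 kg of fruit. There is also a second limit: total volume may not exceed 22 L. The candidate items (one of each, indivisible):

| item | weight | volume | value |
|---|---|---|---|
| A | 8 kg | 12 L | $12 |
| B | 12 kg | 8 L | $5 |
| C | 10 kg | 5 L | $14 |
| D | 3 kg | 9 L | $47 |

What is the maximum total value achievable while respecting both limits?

$61

Feasible sets respecting both limits:
- C+D: weight 13, volume 14, value 61
- A+D: weight 11, volume 21, value 59
- D: weight 3, volume 9, value 47
- C: weight 10, volume 5, value 14
Best: $61.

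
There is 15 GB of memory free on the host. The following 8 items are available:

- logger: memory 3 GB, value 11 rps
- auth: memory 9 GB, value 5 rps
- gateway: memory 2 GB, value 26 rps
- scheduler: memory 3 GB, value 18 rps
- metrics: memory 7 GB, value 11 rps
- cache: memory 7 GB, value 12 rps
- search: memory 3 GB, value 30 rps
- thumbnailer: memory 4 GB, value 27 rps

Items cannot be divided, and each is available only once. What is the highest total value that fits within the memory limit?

112 rps

Check high-value combinations within 15 GB:
- logger+gateway+scheduler+search+thumbnailer: memory 3+2+3+3+4=15, value 11+26+18+30+27=112
- gateway+scheduler+search+thumbnailer: memory 2+3+3+4=12, value 26+18+30+27=101
- logger+gateway+search+thumbnailer: memory 3+2+3+4=12, value 11+26+30+27=94
Best: 112 rps.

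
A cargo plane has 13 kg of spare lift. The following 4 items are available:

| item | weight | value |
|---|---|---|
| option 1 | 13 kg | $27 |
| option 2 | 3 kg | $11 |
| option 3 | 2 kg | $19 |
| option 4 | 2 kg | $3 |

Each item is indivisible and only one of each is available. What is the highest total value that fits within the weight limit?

$33

Check high-value combinations within 13 kg:
- option 2+option 3+option 4: weight 3+2+2=7, value 11+19+3=33
- option 2+option 3: weight 3+2=5, value 11+19=30
- option 1: weight 13, value 27
Best: $33.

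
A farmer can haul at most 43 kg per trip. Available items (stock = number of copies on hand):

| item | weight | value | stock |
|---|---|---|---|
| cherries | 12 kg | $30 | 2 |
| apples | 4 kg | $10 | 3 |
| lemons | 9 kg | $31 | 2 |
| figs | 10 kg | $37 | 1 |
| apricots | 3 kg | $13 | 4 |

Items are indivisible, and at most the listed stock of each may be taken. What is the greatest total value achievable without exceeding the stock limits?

$151

Best selections within weight 43 and stock limits:
- 2×lemons + 1×figs + 4×apricots: weight 40, value 151
- 3×apples + 1×lemons + 1×figs + 4×apricots: weight 43, value 150
- 1×cherries + 1×lemons + 1×figs + 4×apricots: weight 43, value 150
Best: $151.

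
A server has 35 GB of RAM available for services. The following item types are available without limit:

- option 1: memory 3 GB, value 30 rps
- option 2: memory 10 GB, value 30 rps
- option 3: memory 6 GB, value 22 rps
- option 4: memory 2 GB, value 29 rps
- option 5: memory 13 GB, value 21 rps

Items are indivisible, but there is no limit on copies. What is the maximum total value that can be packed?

494 rps

Best value-per-unit is option 4 at 29/2; filling with it alone gives 17×29 = 493.
Optimal mix: 1×option 1 + 16×option 4 → memory 35, value 494.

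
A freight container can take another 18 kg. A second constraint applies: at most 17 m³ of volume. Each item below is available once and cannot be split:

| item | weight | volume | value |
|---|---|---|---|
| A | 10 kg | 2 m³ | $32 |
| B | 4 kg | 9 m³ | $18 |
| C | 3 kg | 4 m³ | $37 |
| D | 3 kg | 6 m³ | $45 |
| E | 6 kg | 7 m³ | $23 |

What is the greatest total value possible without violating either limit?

Feasible sets respecting both limits:
- A+C+D: weight 16, volume 12, value 114
- C+D+E: weight 12, volume 17, value 105
- A+B+D: weight 17, volume 17, value 95
Best: $114.

$114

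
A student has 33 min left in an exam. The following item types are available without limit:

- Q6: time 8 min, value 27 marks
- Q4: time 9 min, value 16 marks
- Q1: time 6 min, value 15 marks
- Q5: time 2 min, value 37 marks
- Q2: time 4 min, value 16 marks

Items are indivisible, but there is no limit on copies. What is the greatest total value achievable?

592 marks

Best value-per-unit is Q5 at 37/2, and filling with it alone uses time 16×2=32. No mix of the others beats 16×37 = 592.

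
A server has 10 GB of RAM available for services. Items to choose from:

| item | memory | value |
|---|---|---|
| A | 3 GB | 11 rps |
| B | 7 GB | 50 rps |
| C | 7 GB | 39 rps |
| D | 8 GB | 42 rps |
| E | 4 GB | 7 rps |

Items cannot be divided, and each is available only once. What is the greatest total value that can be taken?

This is a 0/1 knapsack; check combinations near the capacity.
- A+B: memory 3+7=10, value 11+50=61
- B: memory 7, value 50
- A+C: memory 3+7=10, value 11+39=50
- D: memory 8, value 42
- C: memory 7, value 39
Best: 61 rps.

61 rps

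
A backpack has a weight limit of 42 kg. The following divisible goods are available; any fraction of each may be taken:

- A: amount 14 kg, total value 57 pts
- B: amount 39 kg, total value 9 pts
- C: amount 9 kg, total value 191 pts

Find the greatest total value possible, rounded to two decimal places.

Take in order of value per unit:
- C (191/9 per unit): all 9 → value 191, running total 191.00
- A (57/14 per unit): all 14 → value 57, running total 248.00
- B (9/39 per unit): 19 of 39 → value 19×9/39 = 4.3846, running total 252.38
Total 252.38.

252.38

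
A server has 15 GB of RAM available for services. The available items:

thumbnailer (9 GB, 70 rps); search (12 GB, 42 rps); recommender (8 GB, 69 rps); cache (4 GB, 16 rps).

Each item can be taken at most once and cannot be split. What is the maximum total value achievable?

86 rps

This is a 0/1 knapsack; check combinations near the capacity.
- thumbnailer+cache: memory 9+4=13, value 70+16=86
- recommender+cache: memory 8+4=12, value 69+16=85
- thumbnailer: memory 9, value 70
- recommender: memory 8, value 69
Best: 86 rps.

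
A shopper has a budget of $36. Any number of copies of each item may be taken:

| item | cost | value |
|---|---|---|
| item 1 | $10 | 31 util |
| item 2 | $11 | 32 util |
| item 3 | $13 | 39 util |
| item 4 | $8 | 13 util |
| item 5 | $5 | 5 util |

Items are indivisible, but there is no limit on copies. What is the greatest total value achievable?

Best value-per-unit is item 1 at 31/10; filling with it alone gives 3×31 = 93.
Optimal mix: 1×item 1 + 2×item 3 → cost 36, value 109.

109 util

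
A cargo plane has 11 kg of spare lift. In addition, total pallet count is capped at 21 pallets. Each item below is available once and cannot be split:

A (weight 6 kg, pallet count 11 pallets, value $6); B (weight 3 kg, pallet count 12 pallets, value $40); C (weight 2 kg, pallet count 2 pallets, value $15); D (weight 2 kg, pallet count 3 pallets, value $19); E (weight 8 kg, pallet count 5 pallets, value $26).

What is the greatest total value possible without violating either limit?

$74

Feasible sets respecting both limits:
- B+C+D: weight 7, pallet count 17, value 74
- B+E: weight 11, pallet count 17, value 66
- B+D: weight 5, pallet count 15, value 59
- B+C: weight 5, pallet count 14, value 55
Best: $74.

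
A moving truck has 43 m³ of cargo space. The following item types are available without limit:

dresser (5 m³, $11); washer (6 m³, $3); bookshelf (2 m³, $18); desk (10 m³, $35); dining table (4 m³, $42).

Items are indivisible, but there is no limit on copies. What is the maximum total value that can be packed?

Best value-per-unit is dining table at 42/4; filling with it alone gives 10×42 = 420.
Optimal mix: 1×bookshelf + 10×dining table → volume 42, value 438.

$438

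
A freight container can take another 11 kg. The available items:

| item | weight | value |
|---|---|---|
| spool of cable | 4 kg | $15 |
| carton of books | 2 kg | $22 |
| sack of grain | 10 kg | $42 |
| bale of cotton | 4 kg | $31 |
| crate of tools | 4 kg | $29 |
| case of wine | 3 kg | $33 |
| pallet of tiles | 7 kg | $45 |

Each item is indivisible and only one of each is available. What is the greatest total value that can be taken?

$93

This is a 0/1 knapsack; check combinations near the capacity.
- bale of cotton+crate of tools+case of wine: weight 4+4+3=11, value 31+29+33=93
- carton of books+bale of cotton+case of wine: weight 2+4+3=9, value 22+31+33=86
- carton of books+crate of tools+case of wine: weight 2+4+3=9, value 22+29+33=84
- carton of books+bale of cotton+crate of tools: weight 2+4+4=10, value 22+31+29=82
Best: $93.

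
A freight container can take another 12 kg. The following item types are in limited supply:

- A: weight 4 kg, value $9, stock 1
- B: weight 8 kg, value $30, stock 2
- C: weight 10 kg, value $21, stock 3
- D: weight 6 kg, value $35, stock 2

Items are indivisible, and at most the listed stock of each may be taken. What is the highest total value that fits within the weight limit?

Best selections within weight 12 and stock limits:
- 2×D: weight 12, value 70
- 1×A + 1×D: weight 10, value 44
Best: $70.

$70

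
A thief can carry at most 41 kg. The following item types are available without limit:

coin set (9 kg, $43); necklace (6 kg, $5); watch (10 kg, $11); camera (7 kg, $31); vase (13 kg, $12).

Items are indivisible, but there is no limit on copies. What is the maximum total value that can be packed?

$191

Best value-per-unit is coin set at 43/9; filling with it alone gives 4×43 = 172.
Optimal mix: 3×coin set + 2×camera → weight 41, value 191.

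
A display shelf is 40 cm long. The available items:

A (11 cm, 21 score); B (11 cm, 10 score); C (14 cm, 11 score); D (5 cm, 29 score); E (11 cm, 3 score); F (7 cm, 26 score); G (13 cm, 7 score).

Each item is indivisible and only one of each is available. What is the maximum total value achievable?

Check high-value combinations within 40 cm:
- A+C+D+F: length 11+14+5+7=37, value 21+11+29+26=87
- A+B+D+F: length 11+11+5+7=34, value 21+10+29+26=86
- A+D+F+G: length 11+5+7+13=36, value 21+29+26+7=83
- A+D+E+F: length 11+5+11+7=34, value 21+29+3+26=79
- A+D+F: length 11+5+7=23, value 21+29+26=76
Best: 87 score.

87 score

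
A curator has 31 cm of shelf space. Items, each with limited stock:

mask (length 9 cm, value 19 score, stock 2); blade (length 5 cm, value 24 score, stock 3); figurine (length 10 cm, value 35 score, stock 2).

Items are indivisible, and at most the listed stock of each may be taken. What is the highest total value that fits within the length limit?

118 score

Top feasible selections:
- 2×blade + 2×figurine: length 30, value 118
- 3×blade + 1×figurine: length 25, value 107
Best: 118 score.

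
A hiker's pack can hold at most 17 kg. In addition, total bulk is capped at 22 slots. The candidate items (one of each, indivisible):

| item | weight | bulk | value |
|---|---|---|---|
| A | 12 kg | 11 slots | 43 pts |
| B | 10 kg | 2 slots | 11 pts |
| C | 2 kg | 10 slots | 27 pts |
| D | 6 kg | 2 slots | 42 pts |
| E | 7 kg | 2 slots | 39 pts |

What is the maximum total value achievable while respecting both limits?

108 pts

Feasible sets respecting both limits:
- C+D+E: weight 15, bulk 14, value 108
- D+E: weight 13, bulk 4, value 81
- A+C: weight 14, bulk 21, value 70
- C+D: weight 8, bulk 12, value 69
Best: 108 pts.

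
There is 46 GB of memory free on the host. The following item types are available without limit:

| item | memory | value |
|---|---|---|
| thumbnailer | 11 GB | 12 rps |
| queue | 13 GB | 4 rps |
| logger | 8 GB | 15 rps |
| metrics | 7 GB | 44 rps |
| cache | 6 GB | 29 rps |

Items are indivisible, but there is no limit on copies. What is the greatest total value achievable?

Best value-per-unit is metrics at 44/7, and filling with it alone uses memory 6×7=42. No mix of the others beats 6×44 = 264.

264 rps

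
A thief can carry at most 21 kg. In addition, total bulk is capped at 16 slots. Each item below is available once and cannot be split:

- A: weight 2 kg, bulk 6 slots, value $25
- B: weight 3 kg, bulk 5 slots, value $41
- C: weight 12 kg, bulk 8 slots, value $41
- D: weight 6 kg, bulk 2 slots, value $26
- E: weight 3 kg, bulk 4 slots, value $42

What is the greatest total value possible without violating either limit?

Feasible sets respecting both limits:
- B+D+E: weight 12, bulk 11, value 109
- C+D+E: weight 21, bulk 14, value 109
- B+C+D: weight 21, bulk 15, value 108
- A+B+E: weight 8, bulk 15, value 108
Best: $109.

$109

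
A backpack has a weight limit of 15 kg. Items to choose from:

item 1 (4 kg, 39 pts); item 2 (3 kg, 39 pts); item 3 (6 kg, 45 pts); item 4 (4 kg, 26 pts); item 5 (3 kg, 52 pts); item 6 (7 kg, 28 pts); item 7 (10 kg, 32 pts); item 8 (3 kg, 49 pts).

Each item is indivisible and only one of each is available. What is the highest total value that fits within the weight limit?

Check high-value combinations within 15 kg:
- item 2+item 3+item 5+item 8: weight 3+6+3+3=15, value 39+45+52+49=185
- item 1+item 2+item 5+item 8: weight 4+3+3+3=13, value 39+39+52+49=179
- item 2+item 4+item 5+item 8: weight 3+4+3+3=13, value 39+26+52+49=166
Best: 185 pts.

185 pts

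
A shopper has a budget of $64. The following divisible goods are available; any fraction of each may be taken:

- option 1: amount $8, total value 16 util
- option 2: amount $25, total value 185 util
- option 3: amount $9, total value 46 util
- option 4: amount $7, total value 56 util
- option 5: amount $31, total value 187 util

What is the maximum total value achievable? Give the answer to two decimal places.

433.11

Take in order of value per unit:
- option 4 (56/7 per unit): all 7 → value 56, running total 56.00
- option 2 (185/25 per unit): all 25 → value 185, running total 241.00
- option 5 (187/31 per unit): all 31 → value 187, running total 428.00
- option 3 (46/9 per unit): 1 of 9 → value 1×46/9 = 5.1111, running total 433.11
Total 433.11.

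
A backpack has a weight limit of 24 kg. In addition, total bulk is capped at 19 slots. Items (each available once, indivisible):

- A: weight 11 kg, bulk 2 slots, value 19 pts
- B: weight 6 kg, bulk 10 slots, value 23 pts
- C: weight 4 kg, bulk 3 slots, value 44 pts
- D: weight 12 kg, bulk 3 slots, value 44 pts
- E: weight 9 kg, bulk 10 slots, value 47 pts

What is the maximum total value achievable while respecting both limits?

Feasible sets respecting both limits:
- B+C+D: weight 22, bulk 16, value 111
- A+C+E: weight 24, bulk 15, value 110
- C+E: weight 13, bulk 13, value 91
Best: 111 pts.

111 pts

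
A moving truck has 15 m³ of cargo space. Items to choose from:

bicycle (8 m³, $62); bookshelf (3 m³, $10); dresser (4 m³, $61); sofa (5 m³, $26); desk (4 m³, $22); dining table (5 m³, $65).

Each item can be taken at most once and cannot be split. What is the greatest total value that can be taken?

Check high-value combinations within 15 m³:
- dresser+sofa+dining table: volume 4+5+5=14, value 61+26+65=152
- dresser+desk+dining table: volume 4+4+5=13, value 61+22+65=148
- bookshelf+dresser+dining table: volume 3+4+5=12, value 10+61+65=136
- bicycle+bookshelf+dresser: volume 8+3+4=15, value 62+10+61=133
- bicycle+dining table: volume 8+5=13, value 62+65=127
Best: $152.

$152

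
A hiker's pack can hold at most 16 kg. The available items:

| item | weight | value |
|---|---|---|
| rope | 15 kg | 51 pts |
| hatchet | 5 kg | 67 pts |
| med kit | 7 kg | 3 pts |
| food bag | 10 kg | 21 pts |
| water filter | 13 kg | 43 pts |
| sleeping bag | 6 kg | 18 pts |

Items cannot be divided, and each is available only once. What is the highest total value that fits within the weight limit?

88 pts

Check high-value combinations within 16 kg:
- hatchet+food bag: weight 5+10=15, value 67+21=88
- hatchet+sleeping bag: weight 5+6=11, value 67+18=85
- hatchet+med kit: weight 5+7=12, value 67+3=70
Best: 88 pts.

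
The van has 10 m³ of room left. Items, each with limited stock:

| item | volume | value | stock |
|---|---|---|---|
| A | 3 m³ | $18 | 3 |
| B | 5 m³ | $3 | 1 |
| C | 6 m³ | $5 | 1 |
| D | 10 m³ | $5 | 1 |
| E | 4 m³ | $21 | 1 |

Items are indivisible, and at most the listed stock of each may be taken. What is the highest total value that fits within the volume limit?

Top feasible selections:
- 2×A + 1×E: volume 10, value 57
- 3×A: volume 9, value 54
- 1×A + 1×E: volume 7, value 39
- 2×A: volume 6, value 36
Best: $57.

$57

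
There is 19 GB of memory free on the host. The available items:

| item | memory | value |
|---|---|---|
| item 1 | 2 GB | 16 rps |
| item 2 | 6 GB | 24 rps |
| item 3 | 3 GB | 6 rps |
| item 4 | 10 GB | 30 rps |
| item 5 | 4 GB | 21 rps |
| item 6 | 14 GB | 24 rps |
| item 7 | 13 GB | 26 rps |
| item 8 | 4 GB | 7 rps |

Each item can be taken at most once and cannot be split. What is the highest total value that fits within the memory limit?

This is a 0/1 knapsack; check combinations near the capacity.
- item 1+item 2+item 3+item 5+item 8: memory 2+6+3+4+4=19, value 16+24+6+21+7=74
- item 1+item 3+item 4+item 5: memory 2+3+10+4=19, value 16+6+30+21=73
- item 1+item 2+item 4: memory 2+6+10=18, value 16+24+30=70
- item 1+item 2+item 5+item 8: memory 2+6+4+4=16, value 16+24+21+7=68
Best: 74 rps.

74 rps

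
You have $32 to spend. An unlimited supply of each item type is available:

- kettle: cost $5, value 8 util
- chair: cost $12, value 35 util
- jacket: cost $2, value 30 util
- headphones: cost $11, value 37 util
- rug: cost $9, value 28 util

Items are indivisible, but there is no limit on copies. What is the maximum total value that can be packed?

Best value-per-unit is jacket at 30/2, and filling with it alone uses cost 16×2=32. No mix of the others beats 16×30 = 480.

480 util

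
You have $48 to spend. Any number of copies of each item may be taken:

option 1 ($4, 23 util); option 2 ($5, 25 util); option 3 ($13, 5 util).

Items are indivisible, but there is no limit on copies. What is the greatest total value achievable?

276 util

Best value-per-unit is option 1 at 23/4, and filling with it alone uses cost 12×4=48. No mix of the others beats 12×23 = 276.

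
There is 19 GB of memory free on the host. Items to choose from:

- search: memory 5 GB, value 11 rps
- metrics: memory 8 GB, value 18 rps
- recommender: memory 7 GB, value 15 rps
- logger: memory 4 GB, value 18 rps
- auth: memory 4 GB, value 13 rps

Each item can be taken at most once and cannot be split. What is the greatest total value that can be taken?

51 rps

Check high-value combinations within 19 GB:
- metrics+recommender+logger: memory 8+7+4=19, value 18+15+18=51
- metrics+logger+auth: memory 8+4+4=16, value 18+18+13=49
- search+metrics+logger: memory 5+8+4=17, value 11+18+18=47
- recommender+logger+auth: memory 7+4+4=15, value 15+18+13=46
- metrics+recommender+auth: memory 8+7+4=19, value 18+15+13=46
Best: 51 rps.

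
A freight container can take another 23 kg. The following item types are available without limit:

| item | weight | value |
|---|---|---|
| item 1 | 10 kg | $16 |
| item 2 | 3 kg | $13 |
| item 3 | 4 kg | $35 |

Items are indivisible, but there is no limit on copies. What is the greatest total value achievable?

$188

Best value-per-unit is item 3 at 35/4; filling with it alone gives 5×35 = 175.
Optimal mix: 1×item 2 + 5×item 3 → weight 23, value 188.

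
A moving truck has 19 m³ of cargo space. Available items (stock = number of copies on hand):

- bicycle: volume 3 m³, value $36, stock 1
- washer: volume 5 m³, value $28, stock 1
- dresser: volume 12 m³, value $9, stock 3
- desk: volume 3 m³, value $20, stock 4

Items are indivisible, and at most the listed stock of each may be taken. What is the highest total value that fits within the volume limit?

Top feasible selections:
- 1×bicycle + 1×washer + 3×desk: volume 17, value 124
- 1×bicycle + 4×desk: volume 15, value 116
Best: $124.

$124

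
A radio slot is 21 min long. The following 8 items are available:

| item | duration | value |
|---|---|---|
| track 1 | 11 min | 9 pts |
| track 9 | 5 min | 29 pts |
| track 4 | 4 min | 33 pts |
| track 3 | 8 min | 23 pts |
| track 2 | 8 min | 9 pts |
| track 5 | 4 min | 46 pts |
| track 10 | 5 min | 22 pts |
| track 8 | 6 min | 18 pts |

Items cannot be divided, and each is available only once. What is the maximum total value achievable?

This is a 0/1 knapsack; check combinations near the capacity.
- track 9+track 4+track 3+track 5: duration 5+4+8+4=21, value 29+33+23+46=131
- track 9+track 4+track 5+track 10: duration 5+4+4+5=18, value 29+33+46+22=130
- track 9+track 4+track 5+track 8: duration 5+4+4+6=19, value 29+33+46+18=126
- track 4+track 3+track 5+track 10: duration 4+8+4+5=21, value 33+23+46+22=124
- track 4+track 5+track 10+track 8: duration 4+4+5+6=19, value 33+46+22+18=119
Best: 131 pts.

131 pts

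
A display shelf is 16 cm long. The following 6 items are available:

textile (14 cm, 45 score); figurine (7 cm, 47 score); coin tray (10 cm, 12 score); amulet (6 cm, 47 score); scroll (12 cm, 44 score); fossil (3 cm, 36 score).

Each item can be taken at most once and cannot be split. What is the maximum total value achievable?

Check high-value combinations within 16 cm:
- figurine+amulet+fossil: length 7+6+3=16, value 47+47+36=130
- figurine+amulet: length 7+6=13, value 47+47=94
- amulet+fossil: length 6+3=9, value 47+36=83
Best: 130 score.

130 score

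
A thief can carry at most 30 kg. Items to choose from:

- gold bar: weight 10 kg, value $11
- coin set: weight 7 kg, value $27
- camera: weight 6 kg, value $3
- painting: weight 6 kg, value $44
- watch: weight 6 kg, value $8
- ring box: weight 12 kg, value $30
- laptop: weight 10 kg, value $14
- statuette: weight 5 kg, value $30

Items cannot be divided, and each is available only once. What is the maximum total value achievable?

This is a 0/1 knapsack; check combinations near the capacity.
- coin set+painting+ring box+statuette: weight 7+6+12+5=30, value 27+44+30+30=131
- coin set+painting+laptop+statuette: weight 7+6+10+5=28, value 27+44+14+30=115
- gold bar+coin set+painting+statuette: weight 10+7+6+5=28, value 11+27+44+30=112
- painting+watch+ring box+statuette: weight 6+6+12+5=29, value 44+8+30+30=112
Best: $131.

$131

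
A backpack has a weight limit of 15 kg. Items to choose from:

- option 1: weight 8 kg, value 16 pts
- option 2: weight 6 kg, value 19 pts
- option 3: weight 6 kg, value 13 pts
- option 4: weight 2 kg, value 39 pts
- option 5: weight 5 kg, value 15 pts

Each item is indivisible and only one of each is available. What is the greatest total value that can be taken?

Check high-value combinations within 15 kg:
- option 2+option 4+option 5: weight 6+2+5=13, value 19+39+15=73
- option 2+option 3+option 4: weight 6+6+2=14, value 19+13+39=71
- option 1+option 4+option 5: weight 8+2+5=15, value 16+39+15=70
Best: 73 pts.

73 pts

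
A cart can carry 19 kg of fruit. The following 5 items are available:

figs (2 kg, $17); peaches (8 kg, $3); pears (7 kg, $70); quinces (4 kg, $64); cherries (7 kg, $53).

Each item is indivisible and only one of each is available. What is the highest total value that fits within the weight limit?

Check high-value combinations within 19 kg:
- pears+quinces+cherries: weight 7+4+7=18, value 70+64+53=187
- figs+pears+quinces: weight 2+7+4=13, value 17+70+64=151
- figs+pears+cherries: weight 2+7+7=16, value 17+70+53=140
- peaches+pears+quinces: weight 8+7+4=19, value 3+70+64=137
- pears+quinces: weight 7+4=11, value 70+64=134
Best: $187.

$187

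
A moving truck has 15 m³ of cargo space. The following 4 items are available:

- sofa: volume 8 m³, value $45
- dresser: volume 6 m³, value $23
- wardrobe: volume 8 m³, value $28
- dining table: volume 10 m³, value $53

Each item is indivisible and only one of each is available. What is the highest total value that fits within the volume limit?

$68

Check high-value combinations within 15 m³:
- sofa+dresser: volume 8+6=14, value 45+23=68
- dining table: volume 10, value 53
- dresser+wardrobe: volume 6+8=14, value 23+28=51
- sofa: volume 8, value 45
- wardrobe: volume 8, value 28
Best: $68.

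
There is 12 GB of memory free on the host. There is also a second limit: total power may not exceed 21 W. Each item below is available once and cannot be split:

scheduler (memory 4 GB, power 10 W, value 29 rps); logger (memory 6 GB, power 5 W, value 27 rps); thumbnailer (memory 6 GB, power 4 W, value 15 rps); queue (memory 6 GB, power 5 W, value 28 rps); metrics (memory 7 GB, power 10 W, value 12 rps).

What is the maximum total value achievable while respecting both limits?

57 rps

Feasible sets respecting both limits:
- scheduler+queue: memory 10, power 15, value 57
- scheduler+logger: memory 10, power 15, value 56
- logger+queue: memory 12, power 10, value 55
- scheduler+thumbnailer: memory 10, power 14, value 44
Best: 57 rps.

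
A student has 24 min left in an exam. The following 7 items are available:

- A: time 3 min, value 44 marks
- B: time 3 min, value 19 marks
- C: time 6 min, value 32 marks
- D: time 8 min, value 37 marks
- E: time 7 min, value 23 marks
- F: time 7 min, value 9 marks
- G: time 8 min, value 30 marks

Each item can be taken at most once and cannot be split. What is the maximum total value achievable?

Check high-value combinations within 24 min:
- A+C+D+E: time 3+6+8+7=24, value 44+32+37+23=136
- A+B+C+D: time 3+3+6+8=20, value 44+19+32+37=132
- A+B+D+G: time 3+3+8+8=22, value 44+19+37+30=130
Best: 136 marks.

136 marks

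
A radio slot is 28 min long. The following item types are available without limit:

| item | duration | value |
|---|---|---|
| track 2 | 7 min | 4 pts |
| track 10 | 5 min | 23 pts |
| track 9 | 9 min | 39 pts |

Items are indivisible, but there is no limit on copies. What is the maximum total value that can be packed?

Best value-per-unit is track 10 at 23/5; filling with it alone gives 5×23 = 115.
Optimal mix: 2×track 10 + 2×track 9 → duration 28, value 124.

124 pts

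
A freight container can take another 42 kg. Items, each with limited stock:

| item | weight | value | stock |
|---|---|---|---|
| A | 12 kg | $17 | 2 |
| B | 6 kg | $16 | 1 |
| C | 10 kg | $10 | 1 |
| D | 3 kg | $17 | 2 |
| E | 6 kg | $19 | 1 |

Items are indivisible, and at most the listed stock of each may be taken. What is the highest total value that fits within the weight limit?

Top feasible selections:
- 2×A + 1×B + 2×D + 1×E: weight 42, value 103
- 1×A + 1×B + 1×C + 2×D + 1×E: weight 40, value 96
Best: $103.

$103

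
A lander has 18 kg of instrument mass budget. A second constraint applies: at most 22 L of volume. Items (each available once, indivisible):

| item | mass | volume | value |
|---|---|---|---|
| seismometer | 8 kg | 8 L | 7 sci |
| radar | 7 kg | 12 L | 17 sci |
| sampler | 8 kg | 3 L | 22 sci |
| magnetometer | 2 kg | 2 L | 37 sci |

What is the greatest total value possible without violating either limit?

Feasible sets respecting both limits:
- radar+sampler+magnetometer: mass 17, volume 17, value 76
- seismometer+sampler+magnetometer: mass 18, volume 13, value 66
- seismometer+radar+magnetometer: mass 17, volume 22, value 61
Best: 76 sci.

76 sci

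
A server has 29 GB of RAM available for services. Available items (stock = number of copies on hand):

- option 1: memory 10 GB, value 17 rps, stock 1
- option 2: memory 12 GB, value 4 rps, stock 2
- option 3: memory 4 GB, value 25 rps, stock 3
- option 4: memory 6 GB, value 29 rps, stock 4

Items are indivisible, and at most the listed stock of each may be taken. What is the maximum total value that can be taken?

141 rps

Top feasible selections:
- 1×option 3 + 4×option 4: memory 28, value 141
- 2×option 3 + 3×option 4: memory 26, value 137
- 3×option 3 + 2×option 4: memory 24, value 133
Best: 141 rps.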